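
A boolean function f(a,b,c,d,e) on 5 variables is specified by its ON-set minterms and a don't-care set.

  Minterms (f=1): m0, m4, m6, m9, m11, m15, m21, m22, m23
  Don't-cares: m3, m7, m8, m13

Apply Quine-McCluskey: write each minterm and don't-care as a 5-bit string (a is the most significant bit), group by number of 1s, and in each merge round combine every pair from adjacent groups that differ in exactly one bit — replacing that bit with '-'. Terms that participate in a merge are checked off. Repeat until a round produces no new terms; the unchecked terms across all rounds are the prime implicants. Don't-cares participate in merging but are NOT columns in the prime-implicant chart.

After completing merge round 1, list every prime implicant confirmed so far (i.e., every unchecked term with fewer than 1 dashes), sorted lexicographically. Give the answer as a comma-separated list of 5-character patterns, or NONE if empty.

NONE

[col 0] 00000*, 00011*, 00100*, 00110*, 00111*, 01000*, 01001*, 01011*, 01101*, 01111*, 10101*, 10110*, 10111*
[col 1] -0110*, -0111*, 0-000, 0-011*, 0-111*, 00-00, 00-11*, 001-0, 0011-*, 01-01*, 01-11*, 010-1*, 0100-, 011-1*, 101-1, 1011-*
[col 2] -011-, 0--11, 01--1
Prime implicants: -011-, 0--11, 0-000, 00-00, 001-0, 01--1, 0100-, 101-1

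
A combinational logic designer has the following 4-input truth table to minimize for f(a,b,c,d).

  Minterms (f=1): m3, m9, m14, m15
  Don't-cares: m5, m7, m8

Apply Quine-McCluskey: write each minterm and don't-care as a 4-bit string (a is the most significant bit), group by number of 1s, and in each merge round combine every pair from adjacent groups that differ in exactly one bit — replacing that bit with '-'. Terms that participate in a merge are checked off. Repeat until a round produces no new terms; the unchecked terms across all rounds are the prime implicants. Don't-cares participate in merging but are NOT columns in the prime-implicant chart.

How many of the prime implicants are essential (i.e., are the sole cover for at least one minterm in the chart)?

3

[col 0] 0011*, 0101*, 0111*, 1000*, 1001*, 1110*, 1111*
[col 1] -111, 0-11, 01-1, 100-, 111-
Prime implicants: -111, 0-11, 01-1, 100-, 111-
PI chart (minterm → PIs covering it):
  3 | 0-11  (sole → essential)
  9 | 100-  (sole → essential)
  14 | 111-  (sole → essential)
  15 | -111,111-
Essential prime implicants: 0-11, 100-, 111-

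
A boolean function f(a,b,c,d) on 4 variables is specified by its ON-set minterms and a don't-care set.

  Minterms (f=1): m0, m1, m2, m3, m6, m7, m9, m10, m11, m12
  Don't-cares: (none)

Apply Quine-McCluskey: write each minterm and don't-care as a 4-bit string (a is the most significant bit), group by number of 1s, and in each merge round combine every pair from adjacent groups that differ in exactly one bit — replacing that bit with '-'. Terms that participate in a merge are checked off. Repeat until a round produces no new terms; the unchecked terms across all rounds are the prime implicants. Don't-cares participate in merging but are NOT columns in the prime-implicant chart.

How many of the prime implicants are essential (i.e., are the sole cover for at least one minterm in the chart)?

5

Round 0: 0000✓ 0001✓ 0010✓ 0011✓ 0110✓ 0111✓ 1001✓ 1010✓ 1011✓ 1100
Round 1: -001✓ -010✓ -011✓ 0-10✓ 0-11✓ 00-0✓ 00-1✓ 000-✓ 001-✓ 011-✓ 10-1✓ 101-✓
Round 2: -0-1 -01- 0-1- 00--
PIs = {-0-1, -01-, 0-1-, 00--, 1100}
Coverage chart:
  m0: 00-- ←essential
  m1: -0-1,00--
  m2: -01-,0-1-,00--
  m3: -0-1,-01-,0-1-,00--
  m6: 0-1- ←essential
  m7: 0-1- ←essential
  m9: -0-1 ←essential
  m10: -01- ←essential
  m11: -0-1,-01-
  m12: 1100 ←essential
Essential: -0-1, -01-, 0-1-, 00--, 1100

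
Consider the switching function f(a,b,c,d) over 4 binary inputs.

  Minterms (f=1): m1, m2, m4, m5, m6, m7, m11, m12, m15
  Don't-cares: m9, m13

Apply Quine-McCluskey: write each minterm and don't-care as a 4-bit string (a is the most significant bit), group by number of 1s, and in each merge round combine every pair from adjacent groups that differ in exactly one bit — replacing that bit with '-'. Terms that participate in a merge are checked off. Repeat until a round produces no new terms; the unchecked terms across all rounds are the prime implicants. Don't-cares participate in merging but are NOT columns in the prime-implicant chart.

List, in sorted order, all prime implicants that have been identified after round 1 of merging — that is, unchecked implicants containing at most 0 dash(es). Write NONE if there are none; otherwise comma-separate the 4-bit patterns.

NONE

[col 0] 0001*, 0010*, 0100*, 0101*, 0110*, 0111*, 1001*, 1011*, 1100*, 1101*, 1111*
[col 1] -001*, -100*, -101*, -111*, 0-01*, 0-10, 01-0*, 01-1*, 010-*, 011-*, 1-01*, 1-11*, 10-1*, 11-1*, 110-*
[col 2] --01, -1-1, -10-, 01--, 1--1
Prime implicants: --01, -1-1, -10-, 0-10, 01--, 1--1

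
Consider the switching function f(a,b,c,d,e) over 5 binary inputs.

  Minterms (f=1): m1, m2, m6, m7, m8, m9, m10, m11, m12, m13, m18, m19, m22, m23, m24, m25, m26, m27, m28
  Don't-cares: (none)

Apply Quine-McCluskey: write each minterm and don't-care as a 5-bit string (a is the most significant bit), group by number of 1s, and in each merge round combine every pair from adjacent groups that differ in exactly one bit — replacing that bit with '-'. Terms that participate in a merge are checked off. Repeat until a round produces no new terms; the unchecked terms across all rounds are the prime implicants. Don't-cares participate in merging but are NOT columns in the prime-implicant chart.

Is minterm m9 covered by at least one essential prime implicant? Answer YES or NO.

YES

[col 0] 00001*, 00010*, 00110*, 00111*, 01000*, 01001*, 01010*, 01011*, 01100*, 01101*, 10010*, 10011*, 10110*, 10111*, 11000*, 11001*, 11010*, 11011*, 11100*
[col 1] -0010*, -0110*, -0111*, -1000*, -1001*, -1010*, -1011*, -1100*, 0-001, 0-010*, 00-10*, 0011-*, 01-00*, 01-01*, 010-0*, 010-1*, 0100-*, 0101-*, 0110-*, 1-010*, 1-011*, 10-10*, 10-11*, 1001-*, 1011-*, 11-00*, 110-0*, 110-1*, 1100-*, 1101-*
[col 2] --010, -0-10, -011-, -1-00, -10-0*, -10-1*, -100-*, -101-*, 01-0-, 010--*, 1-01-, 10-1-, 110--*
[col 3] -10--
Prime implicants: --010, -0-10, -011-, -1-00, -10--, 0-001, 01-0-, 1-01-, 10-1-
PI chart (minterm → PIs covering it):
  1 | 0-001  (sole → essential)
  2 | --010,-0-10
  6 | -0-10,-011-
  7 | -011-  (sole → essential)
  8 | -1-00,-10--,01-0-
  9 | -10--,0-001,01-0-
  10 | --010,-10--
  11 | -10--  (sole → essential)
  12 | -1-00,01-0-
  13 | 01-0-  (sole → essential)
  18 | --010,-0-10,1-01-,10-1-
  19 | 1-01-,10-1-
  22 | -0-10,-011-,10-1-
  23 | -011-,10-1-
  24 | -1-00,-10--
  25 | -10--  (sole → essential)
  26 | --010,-10--,1-01-
  27 | -10--,1-01-
  28 | -1-00  (sole → essential)
Essential prime implicants: -011-, -1-00, -10--, 0-001, 01-0-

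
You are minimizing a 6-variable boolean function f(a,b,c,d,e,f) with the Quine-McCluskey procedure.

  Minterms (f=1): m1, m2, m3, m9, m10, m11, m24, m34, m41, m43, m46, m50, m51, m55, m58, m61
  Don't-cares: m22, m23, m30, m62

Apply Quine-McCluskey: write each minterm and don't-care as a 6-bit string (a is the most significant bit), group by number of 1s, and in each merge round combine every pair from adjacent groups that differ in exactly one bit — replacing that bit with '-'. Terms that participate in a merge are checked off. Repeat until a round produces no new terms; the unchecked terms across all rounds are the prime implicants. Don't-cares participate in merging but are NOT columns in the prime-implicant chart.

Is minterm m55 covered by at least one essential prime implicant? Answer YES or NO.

NO

[col 0] 000001*, 000010*, 000011*, 001001*, 001010*, 001011*, 010110*, 010111*, 011000, 011110*, 100010*, 101001*, 101011*, 101110*, 110010*, 110011*, 110111*, 111010*, 111101, 111110*
[col 1] -00010, -01001*, -01011*, -10111, -11110, 00-001*, 00-010*, 00-011*, 0000-1*, 00001-*, 0010-1*, 00101-*, 01-110, 01011-, 1-0010, 1-1110, 1010-1*, 11-010, 110-11, 11001-, 111-10
[col 2] -010-1, 00-0-1, 00-01-
Prime implicants: -00010, -010-1, -10111, -11110, 00-0-1, 00-01-, 01-110, 01011-, 011000, 1-0010, 1-1110, 11-010, 110-11, 11001-, 111-10, 111101
PI chart (minterm → PIs covering it):
  1 | 00-0-1  (sole → essential)
  2 | -00010,00-01-
  3 | 00-0-1,00-01-
  9 | -010-1,00-0-1
  10 | 00-01-  (sole → essential)
  11 | -010-1,00-0-1,00-01-
  24 | 011000  (sole → essential)
  34 | -00010,1-0010
  41 | -010-1  (sole → essential)
  43 | -010-1  (sole → essential)
  46 | 1-1110  (sole → essential)
  50 | 1-0010,11-010,11001-
  51 | 110-11,11001-
  55 | -10111,110-11
  58 | 11-010,111-10
  61 | 111101  (sole → essential)
Essential prime implicants: -010-1, 00-0-1, 00-01-, 011000, 1-1110, 111101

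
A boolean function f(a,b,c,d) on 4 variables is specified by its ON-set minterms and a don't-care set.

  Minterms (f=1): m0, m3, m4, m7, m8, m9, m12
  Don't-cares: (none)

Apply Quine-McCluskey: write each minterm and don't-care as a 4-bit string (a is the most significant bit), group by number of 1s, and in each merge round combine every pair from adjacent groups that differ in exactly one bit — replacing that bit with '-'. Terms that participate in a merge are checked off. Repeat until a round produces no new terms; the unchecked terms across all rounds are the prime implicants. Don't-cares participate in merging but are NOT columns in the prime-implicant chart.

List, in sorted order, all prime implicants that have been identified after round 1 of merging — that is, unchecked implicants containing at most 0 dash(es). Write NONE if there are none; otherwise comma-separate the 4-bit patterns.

Round 0: 0000✓ 0011✓ 0100✓ 0111✓ 1000✓ 1001✓ 1100✓
Round 1: -000✓ -100✓ 0-00✓ 0-11 1-00✓ 100-
Round 2: --00
PIs = {--00, 0-11, 100-}

NONE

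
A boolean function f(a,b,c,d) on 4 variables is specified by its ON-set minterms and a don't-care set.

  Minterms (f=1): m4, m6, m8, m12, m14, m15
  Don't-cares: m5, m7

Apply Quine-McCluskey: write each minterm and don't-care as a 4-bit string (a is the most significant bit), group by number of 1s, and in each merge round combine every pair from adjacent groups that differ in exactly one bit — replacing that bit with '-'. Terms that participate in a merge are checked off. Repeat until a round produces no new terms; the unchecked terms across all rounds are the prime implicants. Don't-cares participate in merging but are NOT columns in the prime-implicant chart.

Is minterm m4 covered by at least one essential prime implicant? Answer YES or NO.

NO

[col 0] 0100*, 0101*, 0110*, 0111*, 1000*, 1100*, 1110*, 1111*
[col 1] -100*, -110*, -111*, 01-0*, 01-1*, 010-*, 011-*, 1-00, 11-0*, 111-*
[col 2] -1-0, -11-, 01--
Prime implicants: -1-0, -11-, 01--, 1-00
PI chart (minterm → PIs covering it):
  4 | -1-0,01--
  6 | -1-0,-11-,01--
  8 | 1-00  (sole → essential)
  12 | -1-0,1-00
  14 | -1-0,-11-
  15 | -11-  (sole → essential)
Essential prime implicants: -11-, 1-00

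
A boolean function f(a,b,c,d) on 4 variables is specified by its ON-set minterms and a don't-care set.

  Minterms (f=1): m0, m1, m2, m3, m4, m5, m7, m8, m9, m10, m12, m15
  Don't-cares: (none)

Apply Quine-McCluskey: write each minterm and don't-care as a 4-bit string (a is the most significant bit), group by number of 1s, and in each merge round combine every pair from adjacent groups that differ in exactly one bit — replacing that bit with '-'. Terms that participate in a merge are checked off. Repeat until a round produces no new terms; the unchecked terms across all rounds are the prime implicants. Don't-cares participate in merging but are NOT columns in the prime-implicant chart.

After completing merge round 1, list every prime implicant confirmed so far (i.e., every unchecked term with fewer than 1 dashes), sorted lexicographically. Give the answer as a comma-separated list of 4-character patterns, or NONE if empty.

NONE

[col 0] 0000*, 0001*, 0010*, 0011*, 0100*, 0101*, 0111*, 1000*, 1001*, 1010*, 1100*, 1111*
[col 1] -000*, -001*, -010*, -100*, -111, 0-00*, 0-01*, 0-11*, 00-0*, 00-1*, 000-*, 001-*, 01-1*, 010-*, 1-00*, 10-0*, 100-*
[col 2] --00, -0-0, -00-, 0--1, 0-0-, 00--
Prime implicants: --00, -0-0, -00-, -111, 0--1, 0-0-, 00--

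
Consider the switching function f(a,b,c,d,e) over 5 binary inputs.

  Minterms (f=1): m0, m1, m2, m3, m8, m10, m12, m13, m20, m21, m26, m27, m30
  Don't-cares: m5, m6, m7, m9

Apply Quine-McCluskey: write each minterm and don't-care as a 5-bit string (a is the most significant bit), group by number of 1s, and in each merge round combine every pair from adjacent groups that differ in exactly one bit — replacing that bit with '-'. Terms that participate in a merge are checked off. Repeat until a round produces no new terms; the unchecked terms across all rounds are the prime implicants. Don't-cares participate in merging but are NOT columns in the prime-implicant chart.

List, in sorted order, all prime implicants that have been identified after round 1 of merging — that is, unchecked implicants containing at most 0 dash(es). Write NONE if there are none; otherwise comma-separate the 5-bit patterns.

Round 0: 00000✓ 00001✓ 00010✓ 00011✓ 00101✓ 00110✓ 00111✓ 01000✓ 01001✓ 01010✓ 01100✓ 01101✓ 10100✓ 10101✓ 11010✓ 11011✓ 11110✓
Round 1: -0101 -1010 0-000✓ 0-001✓ 0-010✓ 0-101✓ 00-01✓ 00-10✓ 00-11✓ 000-0✓ 000-1✓ 0000-✓ 0001-✓ 001-1✓ 0011-✓ 01-00✓ 01-01✓ 010-0✓ 0100-✓ 0110-✓ 1010- 11-10 1101-
Round 2: 0--01 0-0-0 0-00- 00--1 00-1- 000-- 01-0-
PIs = {-0101, -1010, 0--01, 0-0-0, 0-00-, 00--1, 00-1-, 000--, 01-0-, 1010-, 11-10, 1101-}

NONE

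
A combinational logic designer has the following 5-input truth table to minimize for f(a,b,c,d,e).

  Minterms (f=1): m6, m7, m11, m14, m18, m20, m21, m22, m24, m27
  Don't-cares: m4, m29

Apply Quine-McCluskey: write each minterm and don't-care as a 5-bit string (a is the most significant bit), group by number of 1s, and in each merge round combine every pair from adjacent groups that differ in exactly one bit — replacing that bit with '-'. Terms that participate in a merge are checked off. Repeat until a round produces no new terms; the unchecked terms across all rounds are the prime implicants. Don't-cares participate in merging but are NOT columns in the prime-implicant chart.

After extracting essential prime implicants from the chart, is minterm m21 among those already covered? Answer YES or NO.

NO

Round 0: 00100✓ 00110✓ 00111✓ 01011✓ 01110✓ 10010✓ 10100✓ 10101✓ 10110✓ 11000 11011✓ 11101✓
Round 1: -0100✓ -0110✓ -1011 0-110 001-0✓ 0011- 1-101 10-10 101-0✓ 1010-
Round 2: -01-0
PIs = {-01-0, -1011, 0-110, 0011-, 1-101, 10-10, 1010-, 11000}
Coverage chart:
  m6: -01-0,0-110,0011-
  m7: 0011- ←essential
  m11: -1011 ←essential
  m14: 0-110 ←essential
  m18: 10-10 ←essential
  m20: -01-0,1010-
  m21: 1-101,1010-
  m22: -01-0,10-10
  m24: 11000 ←essential
  m27: -1011 ←essential
Essential: -1011, 0-110, 0011-, 10-10, 11000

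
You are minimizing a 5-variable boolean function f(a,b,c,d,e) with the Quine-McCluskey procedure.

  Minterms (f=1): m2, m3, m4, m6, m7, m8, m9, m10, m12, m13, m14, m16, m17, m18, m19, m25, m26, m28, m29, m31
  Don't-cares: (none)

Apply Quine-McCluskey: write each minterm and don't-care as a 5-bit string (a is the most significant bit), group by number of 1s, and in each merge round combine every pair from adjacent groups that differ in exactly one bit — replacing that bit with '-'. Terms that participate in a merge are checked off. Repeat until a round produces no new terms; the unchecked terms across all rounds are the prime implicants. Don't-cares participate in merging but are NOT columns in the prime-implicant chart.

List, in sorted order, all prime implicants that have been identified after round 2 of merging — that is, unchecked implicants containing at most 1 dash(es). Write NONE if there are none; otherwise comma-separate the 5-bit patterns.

1-001, 111-1

[col 0] 00010*, 00011*, 00100*, 00110*, 00111*, 01000*, 01001*, 01010*, 01100*, 01101*, 01110*, 10000*, 10001*, 10010*, 10011*, 11001*, 11010*, 11100*, 11101*, 11111*
[col 1] -0010*, -0011*, -1001*, -1010*, -1100*, -1101*, 0-010*, 0-100*, 0-110*, 00-10*, 00-11*, 0001-*, 001-0*, 0011-*, 01-00*, 01-01*, 01-10*, 010-0*, 0100-*, 011-0*, 0110-*, 1-001, 1-010*, 100-0*, 100-1*, 1000-*, 1001-*, 11-01*, 111-1, 1110-*
[col 2] --010, -001-, -1-01, -110-, 0--10, 0-1-0, 00-1-, 01--0, 01-0-, 100--
Prime implicants: --010, -001-, -1-01, -110-, 0--10, 0-1-0, 00-1-, 01--0, 01-0-, 1-001, 100--, 111-1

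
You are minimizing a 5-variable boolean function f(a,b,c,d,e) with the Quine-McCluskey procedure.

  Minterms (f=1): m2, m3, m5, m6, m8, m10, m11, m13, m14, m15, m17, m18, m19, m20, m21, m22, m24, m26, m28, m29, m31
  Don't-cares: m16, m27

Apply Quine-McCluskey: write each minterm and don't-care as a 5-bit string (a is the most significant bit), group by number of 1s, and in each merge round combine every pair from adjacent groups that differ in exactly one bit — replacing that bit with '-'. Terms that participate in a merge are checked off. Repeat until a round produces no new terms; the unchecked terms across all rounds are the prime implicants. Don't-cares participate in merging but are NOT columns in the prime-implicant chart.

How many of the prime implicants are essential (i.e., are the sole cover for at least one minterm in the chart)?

3

Round 0: 00010✓ 00011✓ 00101✓ 00110✓ 01000✓ 01010✓ 01011✓ 01101✓ 01110✓ 01111✓ 10000✓ 10001✓ 10010✓ 10011✓ 10100✓ 10101✓ 10110✓ 11000✓ 11010✓ 11011✓ 11100✓ 11101✓ 11111✓
Round 1: -0010✓ -0011✓ -0101✓ -0110✓ -1000✓ -1010✓ -1011✓ -1101✓ -1111✓ 0-010✓ 0-011✓ 0-101✓ 0-110✓ 00-10✓ 0001-✓ 01-10✓ 01-11✓ 010-0✓ 0101-✓ 011-1✓ 0111-✓ 1-000✓ 1-010✓ 1-011✓ 1-100✓ 1-101✓ 10-00✓ 10-01✓ 10-10✓ 100-0✓ 100-1✓ 1000-✓ 1001-✓ 101-0✓ 1010-✓ 11-00✓ 11-11✓ 110-0✓ 1101-✓ 111-1✓ 1110-✓
Round 2: --010✓ --011✓ --101 -0-10 -001-✓ -1-11 -10-0 -101-✓ -11-1 0--10 0-01-✓ 01-1- 1--00 1-0-0 1-01-✓ 1-10- 10--0 10-0- 100--
Round 3: --01-
PIs = {--01-, --101, -0-10, -1-11, -10-0, -11-1, 0--10, 01-1-, 1--00, 1-0-0, 1-10-, 10--0, 10-0-, 100--}
Coverage chart:
  m2: --01-,-0-10,0--10
  m3: --01- ←essential
  m5: --101 ←essential
  m6: -0-10,0--10
  m8: -10-0 ←essential
  m10: --01-,-10-0,0--10,01-1-
  m11: --01-,-1-11,01-1-
  m13: --101,-11-1
  m14: 0--10,01-1-
  m15: -1-11,-11-1,01-1-
  m17: 10-0-,100--
  m18: --01-,-0-10,1-0-0,10--0,100--
  m19: --01-,100--
  m20: 1--00,1-10-,10--0,10-0-
  m21: --101,1-10-,10-0-
  m22: -0-10,10--0
  m24: -10-0,1--00,1-0-0
  m26: --01-,-10-0,1-0-0
  m28: 1--00,1-10-
  m29: --101,-11-1,1-10-
  m31: -1-11,-11-1
Essential: --01-, --101, -10-0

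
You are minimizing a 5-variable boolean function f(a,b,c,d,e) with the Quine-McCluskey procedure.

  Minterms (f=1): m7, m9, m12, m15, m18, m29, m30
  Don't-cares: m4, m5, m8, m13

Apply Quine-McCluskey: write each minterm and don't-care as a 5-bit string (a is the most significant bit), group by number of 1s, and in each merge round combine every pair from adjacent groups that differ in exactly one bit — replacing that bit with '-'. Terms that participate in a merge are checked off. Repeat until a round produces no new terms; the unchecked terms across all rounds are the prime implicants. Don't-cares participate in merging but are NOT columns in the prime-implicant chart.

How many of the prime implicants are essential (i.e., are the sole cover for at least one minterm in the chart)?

5

[col 0] 00100*, 00101*, 00111*, 01000*, 01001*, 01100*, 01101*, 01111*, 10010, 11101*, 11110
[col 1] -1101, 0-100*, 0-101*, 0-111*, 001-1*, 0010-*, 01-00*, 01-01*, 0100-*, 011-1*, 0110-*
[col 2] 0-1-1, 0-10-, 01-0-
Prime implicants: -1101, 0-1-1, 0-10-, 01-0-, 10010, 11110
PI chart (minterm → PIs covering it):
  7 | 0-1-1  (sole → essential)
  9 | 01-0-  (sole → essential)
  12 | 0-10-,01-0-
  15 | 0-1-1  (sole → essential)
  18 | 10010  (sole → essential)
  29 | -1101  (sole → essential)
  30 | 11110  (sole → essential)
Essential prime implicants: -1101, 0-1-1, 01-0-, 10010, 11110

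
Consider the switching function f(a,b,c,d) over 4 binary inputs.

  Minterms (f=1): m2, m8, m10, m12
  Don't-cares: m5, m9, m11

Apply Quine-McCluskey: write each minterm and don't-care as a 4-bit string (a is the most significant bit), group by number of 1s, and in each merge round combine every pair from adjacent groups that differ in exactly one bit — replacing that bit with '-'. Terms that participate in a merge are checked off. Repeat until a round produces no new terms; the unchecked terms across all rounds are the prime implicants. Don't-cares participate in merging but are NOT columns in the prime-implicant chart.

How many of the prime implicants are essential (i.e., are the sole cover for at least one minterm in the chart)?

2

Round 0: 0010✓ 0101 1000✓ 1001✓ 1010✓ 1011✓ 1100✓
Round 1: -010 1-00 10-0✓ 10-1✓ 100-✓ 101-✓
Round 2: 10--
PIs = {-010, 0101, 1-00, 10--}
Coverage chart:
  m2: -010 ←essential
  m8: 1-00,10--
  m10: -010,10--
  m12: 1-00 ←essential
Essential: -010, 1-00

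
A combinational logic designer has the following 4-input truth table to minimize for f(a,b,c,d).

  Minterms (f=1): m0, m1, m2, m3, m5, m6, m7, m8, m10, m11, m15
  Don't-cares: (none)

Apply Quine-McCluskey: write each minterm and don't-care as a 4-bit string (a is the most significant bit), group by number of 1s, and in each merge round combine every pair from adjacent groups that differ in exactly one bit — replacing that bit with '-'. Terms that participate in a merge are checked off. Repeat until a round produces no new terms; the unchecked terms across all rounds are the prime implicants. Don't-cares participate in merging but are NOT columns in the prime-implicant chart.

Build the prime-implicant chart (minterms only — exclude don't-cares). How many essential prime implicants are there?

4

size-2^0 implicants → 0000(✓)  0001(✓)  0010(✓)  0011(✓)  0101(✓)  0110(✓)  0111(✓)  1000(✓)  1010(✓)  1011(✓)  1111(✓)
size-2^1 implicants → -000(✓)  -010(✓)  -011(✓)  -111(✓)  0-01(✓)  0-10(✓)  0-11(✓)  00-0(✓)  00-1(✓)  000-(✓)  001-(✓)  01-1(✓)  011-(✓)  1-11(✓)  10-0(✓)  101-(✓)
size-2^2 implicants → --11  -0-0  -01-  0--1  0-1-  00--
Unchecked terms (primes): --11, -0-0, -01-, 0--1, 0-1-, 00--
Minterm coverage:
  m0 ⊆ -0-0,00--
  m1 ⊆ 0--1,00--
  m2 ⊆ -0-0,-01-,0-1-,00--
  m3 ⊆ --11,-01-,0--1,0-1-,00--
  m5 ⊆ 0--1 [E]
  m6 ⊆ 0-1- [E]
  m7 ⊆ --11,0--1,0-1-
  m8 ⊆ -0-0 [E]
  m10 ⊆ -0-0,-01-
  m11 ⊆ --11,-01-
  m15 ⊆ --11 [E]
E = {--11, -0-0, 0--1, 0-1-}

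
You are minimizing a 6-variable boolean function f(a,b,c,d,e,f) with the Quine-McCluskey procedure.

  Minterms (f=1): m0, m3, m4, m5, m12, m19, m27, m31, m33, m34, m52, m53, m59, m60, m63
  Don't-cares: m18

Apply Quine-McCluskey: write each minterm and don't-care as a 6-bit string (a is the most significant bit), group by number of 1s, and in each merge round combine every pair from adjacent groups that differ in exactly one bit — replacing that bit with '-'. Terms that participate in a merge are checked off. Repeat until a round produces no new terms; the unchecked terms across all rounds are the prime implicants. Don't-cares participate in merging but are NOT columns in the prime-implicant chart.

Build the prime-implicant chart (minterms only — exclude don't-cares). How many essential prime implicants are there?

Round 0: 000000✓ 000011✓ 000100✓ 000101✓ 001100✓ 010010✓ 010011✓ 011011✓ 011111✓ 100001 100010 110100✓ 110101✓ 111011✓ 111100✓ 111111✓
Round 1: -11011✓ -11111✓ 0-0011 00-100 000-00 00010- 01-011 01001- 011-11✓ 11-100 11010- 111-11✓
Round 2: -11-11
PIs = {-11-11, 0-0011, 00-100, 000-00, 00010-, 01-011, 01001-, 100001, 100010, 11-100, 11010-}
Coverage chart:
  m0: 000-00 ←essential
  m3: 0-0011 ←essential
  m4: 00-100,000-00,00010-
  m5: 00010- ←essential
  m12: 00-100 ←essential
  m19: 0-0011,01-011,01001-
  m27: -11-11,01-011
  m31: -11-11 ←essential
  m33: 100001 ←essential
  m34: 100010 ←essential
  m52: 11-100,11010-
  m53: 11010- ←essential
  m59: -11-11 ←essential
  m60: 11-100 ←essential
  m63: -11-11 ←essential
Essential: -11-11, 0-0011, 00-100, 000-00, 00010-, 100001, 100010, 11-100, 11010-

9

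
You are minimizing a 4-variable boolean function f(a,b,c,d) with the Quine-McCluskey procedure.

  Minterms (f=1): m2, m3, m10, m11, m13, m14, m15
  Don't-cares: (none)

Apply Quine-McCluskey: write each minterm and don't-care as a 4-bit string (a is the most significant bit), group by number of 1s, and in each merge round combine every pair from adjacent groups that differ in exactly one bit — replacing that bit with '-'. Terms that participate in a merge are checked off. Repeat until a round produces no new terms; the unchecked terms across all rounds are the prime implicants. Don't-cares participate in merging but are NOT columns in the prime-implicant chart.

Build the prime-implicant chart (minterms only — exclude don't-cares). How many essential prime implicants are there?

size-2^0 implicants → 0010(✓)  0011(✓)  1010(✓)  1011(✓)  1101(✓)  1110(✓)  1111(✓)
size-2^1 implicants → -010(✓)  -011(✓)  001-(✓)  1-10(✓)  1-11(✓)  101-(✓)  11-1  111-(✓)
size-2^2 implicants → -01-  1-1-
Unchecked terms (primes): -01-, 1-1-, 11-1
Minterm coverage:
  m2 ⊆ -01- [E]
  m3 ⊆ -01- [E]
  m10 ⊆ -01-,1-1-
  m11 ⊆ -01-,1-1-
  m13 ⊆ 11-1 [E]
  m14 ⊆ 1-1- [E]
  m15 ⊆ 1-1-,11-1
E = {-01-, 1-1-, 11-1}

3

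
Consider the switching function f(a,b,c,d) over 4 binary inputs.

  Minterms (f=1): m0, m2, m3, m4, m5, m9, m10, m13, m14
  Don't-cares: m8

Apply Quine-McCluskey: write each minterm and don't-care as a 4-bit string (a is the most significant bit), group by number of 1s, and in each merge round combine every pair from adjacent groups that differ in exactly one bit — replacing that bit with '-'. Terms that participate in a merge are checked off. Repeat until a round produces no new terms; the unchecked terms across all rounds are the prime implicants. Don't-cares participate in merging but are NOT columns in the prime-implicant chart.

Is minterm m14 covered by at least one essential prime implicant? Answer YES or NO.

YES

size-2^0 implicants → 0000(✓)  0010(✓)  0011(✓)  0100(✓)  0101(✓)  1000(✓)  1001(✓)  1010(✓)  1101(✓)  1110(✓)
size-2^1 implicants → -000(✓)  -010(✓)  -101  0-00  00-0(✓)  001-  010-  1-01  1-10  10-0(✓)  100-
size-2^2 implicants → -0-0
Unchecked terms (primes): -0-0, -101, 0-00, 001-, 010-, 1-01, 1-10, 100-
Minterm coverage:
  m0 ⊆ -0-0,0-00
  m2 ⊆ -0-0,001-
  m3 ⊆ 001- [E]
  m4 ⊆ 0-00,010-
  m5 ⊆ -101,010-
  m9 ⊆ 1-01,100-
  m10 ⊆ -0-0,1-10
  m13 ⊆ -101,1-01
  m14 ⊆ 1-10 [E]
E = {001-, 1-10}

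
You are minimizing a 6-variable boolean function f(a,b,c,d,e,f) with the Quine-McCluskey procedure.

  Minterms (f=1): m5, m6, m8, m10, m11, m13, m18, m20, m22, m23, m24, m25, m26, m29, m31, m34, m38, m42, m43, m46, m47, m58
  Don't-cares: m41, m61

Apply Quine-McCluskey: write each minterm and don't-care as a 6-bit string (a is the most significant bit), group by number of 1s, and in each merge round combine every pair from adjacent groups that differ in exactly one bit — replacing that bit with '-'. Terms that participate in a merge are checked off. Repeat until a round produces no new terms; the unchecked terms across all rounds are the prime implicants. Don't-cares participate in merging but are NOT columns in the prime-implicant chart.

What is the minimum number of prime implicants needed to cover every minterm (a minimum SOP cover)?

[col 0] 000101*, 000110*, 001000*, 001010*, 001011*, 001101*, 010010*, 010100*, 010110*, 010111*, 011000*, 011001*, 011010*, 011101*, 011111*, 100010*, 100110*, 101001*, 101010*, 101011*, 101110*, 101111*, 111010*, 111101*
[col 1] -00110, -01010*, -01011*, -11010*, -11101, 0-0110, 0-1000*, 0-1010*, 0-1101, 00-101, 0010-0*, 00101-*, 01-010, 01-111, 010-10, 0101-0, 01011-, 011-01, 0110-0*, 01100-, 0111-1, 1-1010*, 10-010*, 10-110*, 100-10*, 101-10*, 101-11*, 1010-1, 10101-*, 10111-*
[col 2] --1010, -0101-, 0-10-0, 10--10, 101-1-
Prime implicants: --1010, -00110, -0101-, -11101, 0-0110, 0-10-0, 0-1101, 00-101, 01-010, 01-111, 010-10, 0101-0, 01011-, 011-01, 01100-, 0111-1, 10--10, 101-1-, 1010-1
PI chart (minterm → PIs covering it):
  5 | 00-101  (sole → essential)
  6 | -00110,0-0110
  8 | 0-10-0  (sole → essential)
  10 | --1010,-0101-,0-10-0
  11 | -0101-  (sole → essential)
  13 | 0-1101,00-101
  18 | 01-010,010-10
  20 | 0101-0  (sole → essential)
  22 | 0-0110,010-10,0101-0,01011-
  23 | 01-111,01011-
  24 | 0-10-0,01100-
  25 | 011-01,01100-
  26 | --1010,0-10-0,01-010
  29 | -11101,0-1101,011-01,0111-1
  31 | 01-111,0111-1
  34 | 10--10  (sole → essential)
  38 | -00110,10--10
  42 | --1010,-0101-,10--10,101-1-
  43 | -0101-,101-1-,1010-1
  46 | 10--10,101-1-
  47 | 101-1-  (sole → essential)
  58 | --1010  (sole → essential)
Essential prime implicants: --1010, -0101-, 0-10-0, 00-101, 0101-0, 10--10, 101-1-
Petrick residual → -00110, 01-010, 01-111, 011-01
Minimum SOP uses 11 PIs: cd'ef' + b'c'def' + b'cd'e + a'cd'f' + a'b'de'f + a'bd'ef' + a'bdef + a'bc'df' + a'bce'f + ab'ef' + ab'ce

11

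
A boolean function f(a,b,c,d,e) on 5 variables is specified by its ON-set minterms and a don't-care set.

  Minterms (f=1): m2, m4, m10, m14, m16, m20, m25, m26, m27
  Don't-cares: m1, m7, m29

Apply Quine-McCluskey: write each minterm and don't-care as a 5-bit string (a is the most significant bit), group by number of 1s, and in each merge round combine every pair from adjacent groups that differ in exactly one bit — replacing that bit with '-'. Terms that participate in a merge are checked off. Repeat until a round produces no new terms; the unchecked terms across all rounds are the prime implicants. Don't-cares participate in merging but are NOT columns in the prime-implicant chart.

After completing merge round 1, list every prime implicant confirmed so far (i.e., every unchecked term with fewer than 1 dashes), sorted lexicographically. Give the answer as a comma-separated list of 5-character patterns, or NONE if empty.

00001, 00111

Round 0: 00001 00010✓ 00100✓ 00111 01010✓ 01110✓ 10000✓ 10100✓ 11001✓ 11010✓ 11011✓ 11101✓
Round 1: -0100 -1010 0-010 01-10 10-00 11-01 110-1 1101-
PIs = {-0100, -1010, 0-010, 00001, 00111, 01-10, 10-00, 11-01, 110-1, 1101-}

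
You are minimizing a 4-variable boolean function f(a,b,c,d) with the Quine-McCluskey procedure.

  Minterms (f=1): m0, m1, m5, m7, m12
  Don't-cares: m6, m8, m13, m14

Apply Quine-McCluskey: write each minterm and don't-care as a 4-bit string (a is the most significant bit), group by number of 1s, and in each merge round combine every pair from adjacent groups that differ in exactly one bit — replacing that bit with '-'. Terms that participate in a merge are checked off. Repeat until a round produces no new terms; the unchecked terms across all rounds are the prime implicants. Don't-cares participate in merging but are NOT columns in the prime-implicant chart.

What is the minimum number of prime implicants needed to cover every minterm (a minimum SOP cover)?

3

[col 0] 0000*, 0001*, 0101*, 0110*, 0111*, 1000*, 1100*, 1101*, 1110*
[col 1] -000, -101, -110, 0-01, 000-, 01-1, 011-, 1-00, 11-0, 110-
Prime implicants: -000, -101, -110, 0-01, 000-, 01-1, 011-, 1-00, 11-0, 110-
PI chart (minterm → PIs covering it):
  0 | -000,000-
  1 | 0-01,000-
  5 | -101,0-01,01-1
  7 | 01-1,011-
  12 | 1-00,11-0,110-
(no essential prime implicants)
Petrick residual → 000-, 01-1, 1-00
Minimum SOP uses 3 PIs: a'b'c' + a'bd + ac'd'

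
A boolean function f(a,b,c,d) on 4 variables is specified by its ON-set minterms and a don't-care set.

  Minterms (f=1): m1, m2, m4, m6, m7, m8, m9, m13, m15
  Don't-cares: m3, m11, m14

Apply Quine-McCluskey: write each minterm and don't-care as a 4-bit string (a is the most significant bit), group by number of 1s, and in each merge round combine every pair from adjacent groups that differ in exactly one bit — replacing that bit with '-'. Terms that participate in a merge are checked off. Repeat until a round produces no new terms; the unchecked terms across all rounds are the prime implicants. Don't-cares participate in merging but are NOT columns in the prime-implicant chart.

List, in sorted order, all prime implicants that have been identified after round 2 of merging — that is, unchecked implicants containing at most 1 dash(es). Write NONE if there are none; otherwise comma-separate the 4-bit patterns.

Round 0: 0001✓ 0010✓ 0011✓ 0100✓ 0110✓ 0111✓ 1000✓ 1001✓ 1011✓ 1101✓ 1110✓ 1111✓
Round 1: -001✓ -011✓ -110✓ -111✓ 0-10✓ 0-11✓ 00-1✓ 001-✓ 01-0 011-✓ 1-01✓ 1-11✓ 10-1✓ 100- 11-1✓ 111-✓
Round 2: --11 -0-1 -11- 0-1- 1--1
PIs = {--11, -0-1, -11-, 0-1-, 01-0, 1--1, 100-}

01-0, 100-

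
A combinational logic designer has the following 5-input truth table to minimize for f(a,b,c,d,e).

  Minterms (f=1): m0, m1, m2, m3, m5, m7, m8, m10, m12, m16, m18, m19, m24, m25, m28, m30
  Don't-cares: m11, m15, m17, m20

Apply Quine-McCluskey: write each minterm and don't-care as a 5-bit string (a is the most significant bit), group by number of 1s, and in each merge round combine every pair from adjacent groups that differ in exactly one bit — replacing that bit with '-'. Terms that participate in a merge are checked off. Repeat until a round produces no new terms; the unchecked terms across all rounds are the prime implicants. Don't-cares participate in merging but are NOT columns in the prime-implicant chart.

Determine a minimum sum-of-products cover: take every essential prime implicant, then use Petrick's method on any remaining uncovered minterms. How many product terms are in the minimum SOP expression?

6

Round 0: 00000✓ 00001✓ 00010✓ 00011✓ 00101✓ 00111✓ 01000✓ 01010✓ 01011✓ 01100✓ 01111✓ 10000✓ 10001✓ 10010✓ 10011✓ 10100✓ 11000✓ 11001✓ 11100✓ 11110✓
Round 1: -0000✓ -0001✓ -0010✓ -0011✓ -1000✓ -1100✓ 0-000✓ 0-010✓ 0-011✓ 0-111✓ 00-01✓ 00-11✓ 000-0✓ 000-1✓ 0000-✓ 0001-✓ 001-1✓ 01-00✓ 01-11✓ 010-0✓ 0101-✓ 1-000✓ 1-001✓ 1-100✓ 10-00✓ 100-0✓ 100-1✓ 1000-✓ 1001-✓ 11-00✓ 1100-✓ 111-0
Round 2: --000 -00-0✓ -00-1✓ -000-✓ -001-✓ -1-00 0--11 0-0-0 0-01- 00--1 000--✓ 1--00 1-00- 100--✓
Round 3: -00--
PIs = {--000, -00--, -1-00, 0--11, 0-0-0, 0-01-, 00--1, 1--00, 1-00-, 111-0}
Coverage chart:
  m0: --000,-00--,0-0-0
  m1: -00--,00--1
  m2: -00--,0-0-0,0-01-
  m3: -00--,0--11,0-01-,00--1
  m5: 00--1 ←essential
  m7: 0--11,00--1
  m8: --000,-1-00,0-0-0
  m10: 0-0-0,0-01-
  m12: -1-00 ←essential
  m16: --000,-00--,1--00,1-00-
  m18: -00-- ←essential
  m19: -00-- ←essential
  m24: --000,-1-00,1--00,1-00-
  m25: 1-00- ←essential
  m28: -1-00,1--00,111-0
  m30: 111-0 ←essential
Essential: -00--, -1-00, 00--1, 1-00-, 111-0
Petrick residual → 0-0-0
Min cover (6 terms): b'c' + bd'e' + a'c'e' + a'b'e + ac'd' + abce'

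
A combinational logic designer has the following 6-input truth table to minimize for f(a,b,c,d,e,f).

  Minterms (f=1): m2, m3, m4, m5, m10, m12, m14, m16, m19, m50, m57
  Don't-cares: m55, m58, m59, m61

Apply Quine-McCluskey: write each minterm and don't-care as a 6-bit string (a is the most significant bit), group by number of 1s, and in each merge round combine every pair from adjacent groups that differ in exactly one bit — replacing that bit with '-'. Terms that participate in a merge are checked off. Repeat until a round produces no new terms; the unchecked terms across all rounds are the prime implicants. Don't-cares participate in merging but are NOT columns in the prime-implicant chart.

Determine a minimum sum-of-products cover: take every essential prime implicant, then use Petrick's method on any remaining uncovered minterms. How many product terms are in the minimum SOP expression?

7

size-2^0 implicants → 000010(✓)  000011(✓)  000100(✓)  000101(✓)  001010(✓)  001100(✓)  001110(✓)  010000  010011(✓)  110010(✓)  110111  111001(✓)  111010(✓)  111011(✓)  111101(✓)
size-2^1 implicants → 0-0011  00-010  00-100  00001-  00010-  001-10  0011-0  11-010  111-01  1110-1  11101-
Unchecked terms (primes): 0-0011, 00-010, 00-100, 00001-, 00010-, 001-10, 0011-0, 010000, 11-010, 110111, 111-01, 1110-1, 11101-
Minterm coverage:
  m2 ⊆ 00-010,00001-
  m3 ⊆ 0-0011,00001-
  m4 ⊆ 00-100,00010-
  m5 ⊆ 00010- [E]
  m10 ⊆ 00-010,001-10
  m12 ⊆ 00-100,0011-0
  m14 ⊆ 001-10,0011-0
  m16 ⊆ 010000 [E]
  m19 ⊆ 0-0011 [E]
  m50 ⊆ 11-010 [E]
  m57 ⊆ 111-01,1110-1
E = {0-0011, 00010-, 010000, 11-010}
Petrick residual → 00-010, 0011-0, 111-01
Cover = a'c'd'ef + a'b'd'ef' + a'b'c'de' + a'b'cdf' + a'bc'd'e'f' + abd'ef' + abce'f  |cover|=7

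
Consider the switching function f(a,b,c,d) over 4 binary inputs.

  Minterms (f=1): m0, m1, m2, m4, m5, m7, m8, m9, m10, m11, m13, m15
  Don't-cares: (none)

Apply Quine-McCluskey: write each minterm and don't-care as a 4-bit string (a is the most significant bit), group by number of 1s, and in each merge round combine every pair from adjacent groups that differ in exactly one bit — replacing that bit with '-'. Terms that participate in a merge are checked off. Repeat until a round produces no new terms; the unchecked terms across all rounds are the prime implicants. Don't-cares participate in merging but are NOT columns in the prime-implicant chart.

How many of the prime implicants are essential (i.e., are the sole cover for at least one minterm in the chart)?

3

[col 0] 0000*, 0001*, 0010*, 0100*, 0101*, 0111*, 1000*, 1001*, 1010*, 1011*, 1101*, 1111*
[col 1] -000*, -001*, -010*, -101*, -111*, 0-00*, 0-01*, 00-0*, 000-*, 01-1*, 010-*, 1-01*, 1-11*, 10-0*, 10-1*, 100-*, 101-*, 11-1*
[col 2] --01, -0-0, -00-, -1-1, 0-0-, 1--1, 10--
Prime implicants: --01, -0-0, -00-, -1-1, 0-0-, 1--1, 10--
PI chart (minterm → PIs covering it):
  0 | -0-0,-00-,0-0-
  1 | --01,-00-,0-0-
  2 | -0-0  (sole → essential)
  4 | 0-0-  (sole → essential)
  5 | --01,-1-1,0-0-
  7 | -1-1  (sole → essential)
  8 | -0-0,-00-,10--
  9 | --01,-00-,1--1,10--
  10 | -0-0,10--
  11 | 1--1,10--
  13 | --01,-1-1,1--1
  15 | -1-1,1--1
Essential prime implicants: -0-0, -1-1, 0-0-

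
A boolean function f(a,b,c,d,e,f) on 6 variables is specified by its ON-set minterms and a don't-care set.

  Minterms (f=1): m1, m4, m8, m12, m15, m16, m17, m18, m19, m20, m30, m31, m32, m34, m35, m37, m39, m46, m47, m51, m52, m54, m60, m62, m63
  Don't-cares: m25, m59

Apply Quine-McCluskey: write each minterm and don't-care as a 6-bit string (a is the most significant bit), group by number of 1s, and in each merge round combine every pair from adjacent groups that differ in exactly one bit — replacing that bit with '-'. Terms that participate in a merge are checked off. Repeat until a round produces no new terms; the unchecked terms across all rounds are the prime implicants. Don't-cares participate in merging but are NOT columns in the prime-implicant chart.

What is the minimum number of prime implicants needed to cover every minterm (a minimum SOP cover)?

11

[col 0] 000001*, 000100*, 001000*, 001100*, 001111*, 010000*, 010001*, 010010*, 010011*, 010100*, 011001*, 011110*, 011111*, 100000*, 100010*, 100011*, 100101*, 100111*, 101110*, 101111*, 110011*, 110100*, 110110*, 111011*, 111100*, 111110*, 111111*
[col 1] -01111*, -10011, -10100, -11110*, -11111*, 0-0001, 0-0100, 0-1111*, 00-100, 001-00, 01-001, 010-00, 0100-0*, 0100-1*, 01000-*, 01001-*, 01111-*, 1-0011, 1-1110*, 1-1111*, 10-111, 100-11, 1000-0, 10001-, 1001-1, 10111-*, 11-011, 11-100*, 11-110*, 1101-0*, 111-11, 1111-0*, 11111-*
[col 2] --1111, -1111-, 0100--, 1-111-, 11-1-0
Prime implicants: --1111, -10011, -10100, -1111-, 0-0001, 0-0100, 00-100, 001-00, 01-001, 010-00, 0100--, 1-0011, 1-111-, 10-111, 100-11, 1000-0, 10001-, 1001-1, 11-011, 11-1-0, 111-11
PI chart (minterm → PIs covering it):
  1 | 0-0001  (sole → essential)
  4 | 0-0100,00-100
  8 | 001-00  (sole → essential)
  12 | 00-100,001-00
  15 | --1111  (sole → essential)
  16 | 010-00,0100--
  17 | 0-0001,01-001,0100--
  18 | 0100--  (sole → essential)
  19 | -10011,0100--
  20 | -10100,0-0100,010-00
  30 | -1111-  (sole → essential)
  31 | --1111,-1111-
  32 | 1000-0  (sole → essential)
  34 | 1000-0,10001-
  35 | 1-0011,100-11,10001-
  37 | 1001-1  (sole → essential)
  39 | 10-111,100-11,1001-1
  46 | 1-111-  (sole → essential)
  47 | --1111,1-111-,10-111
  51 | -10011,1-0011,11-011
  52 | -10100,11-1-0
  54 | 11-1-0  (sole → essential)
  60 | 11-1-0  (sole → essential)
  62 | -1111-,1-111-,11-1-0
  63 | --1111,-1111-,1-111-,111-11
Essential prime implicants: --1111, -1111-, 0-0001, 001-00, 0100--, 1-111-, 1000-0, 1001-1, 11-1-0
Petrick residual → 0-0100, 1-0011
Minimum SOP uses 11 PIs: cdef + bcde + a'c'd'e'f + a'c'de'f' + a'b'ce'f' + a'bc'd' + ac'd'ef + acde + ab'c'd'f' + ab'c'df + abdf'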